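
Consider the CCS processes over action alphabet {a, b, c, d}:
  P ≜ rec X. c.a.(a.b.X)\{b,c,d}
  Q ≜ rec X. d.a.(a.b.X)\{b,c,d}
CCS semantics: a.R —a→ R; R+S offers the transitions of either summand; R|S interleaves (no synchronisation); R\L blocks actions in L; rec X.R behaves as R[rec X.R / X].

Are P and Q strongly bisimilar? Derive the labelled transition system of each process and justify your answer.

not bisimilar

P's transition system — 4 states:
  u0 = rec X. c.a.(a.b.X)\{b,c,d} | ··c··> u1
  u1 = a.(a.b.(rec X. c.a.(a.b.X)\{b,c,d}))\{b,c,d} | ··a··> u2
  u2 = (a.b.(rec X. c.a.(a.b.X)\{b,c,d}))\{b,c,d} | ··a··> u3
  u3 = (b.(rec X. c.a.(a.b.X)\{b,c,d}))\{b,c,d} | stopped
Q's transition system — 4 states:
  v0 = rec X. d.a.(a.b.X)\{b,c,d} | ··d··> v1
  v1 = a.(a.b.(rec X. d.a.(a.b.X)\{b,c,d}))\{b,c,d} | ··a··> v2
  v2 = (a.b.(rec X. d.a.(a.b.X)\{b,c,d}))\{b,c,d} | ··a··> v3
  v3 = (b.(rec X. d.a.(a.b.X)\{b,c,d}))\{b,c,d} | stopped
Partition-refinement fixed point:
  B0 = {u0}
  B1 = {u1, v1}
  B2 = {u2, v2}
  B3 = {u3, v3}
  B4 = {v0}
u0 ∈ B0, v0 ∈ B4 → different blocks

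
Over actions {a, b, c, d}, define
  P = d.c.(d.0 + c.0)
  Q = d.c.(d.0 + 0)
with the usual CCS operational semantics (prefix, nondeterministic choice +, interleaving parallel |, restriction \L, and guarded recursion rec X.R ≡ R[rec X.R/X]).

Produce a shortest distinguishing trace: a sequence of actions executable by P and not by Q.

Reachable graph of P (4 states):
  m0 = d.c.(d.0 + c.0) ⊢ --d--▸ m1
  m1 = c.(d.0 + c.0) ⊢ --c--▸ m2
  m2 = d.0 + c.0 ⊢ --c--▸ m3, --d--▸ m3
  m3 = 0 ⊢ ·
Reachable graph of Q (4 states):
  n0 = d.c.(d.0 + 0) ⊢ --d--▸ n1
  n1 = c.(d.0 + 0) ⊢ --c--▸ n2
  n2 = d.0 + 0 ⊢ --d--▸ n3
  n3 = 0 ⊢ ·
Run σ = ⟨dcc⟩ on P: start {m0}
  step 1 (d): {m1}
  step 2 (c): {m2}
  step 3 (c): {m3}
  ✓ P
Run σ = ⟨dcc⟩ on Q: start {n0}
  step 1 (d): {n1}
  step 2 (c): {n2}
  step 3 (c): no successor for Q

dcc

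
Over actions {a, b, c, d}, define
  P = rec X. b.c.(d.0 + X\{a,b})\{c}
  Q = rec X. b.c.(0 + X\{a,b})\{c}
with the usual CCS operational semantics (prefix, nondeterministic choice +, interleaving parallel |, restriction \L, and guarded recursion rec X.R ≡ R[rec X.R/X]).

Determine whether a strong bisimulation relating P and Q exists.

not bisimilar

Reachable graph of P (4 states):
  s0 = rec X. b.c.(d.0 + X\{a,b})\{c} ⊢ ··b··> s1
  s1 = c.(d.0 + (rec X. b.c.(d.0 + X\{a,b})\{c})\{a,b})\{c} ⊢ ··c··> s2
  s2 = (d.0 + (rec X. b.c.(d.0 + X\{a,b})\{c})\{a,b})\{c} ⊢ ··d··> s3
  s3 = 0\{c} ⊢ (no moves)
Reachable graph of Q (3 states):
  t0 = rec X. b.c.(0 + X\{a,b})\{c} ⊢ ··b··> t1
  t1 = c.(0 + (rec X. b.c.(0 + X\{a,b})\{c})\{a,b})\{c} ⊢ ··c··> t2
  t2 = (0 + (rec X. b.c.(0 + X\{a,b})\{c})\{a,b})\{c} ⊢ (no moves)
Bisimilarity quotient blocks:
  B0 = {s0}
  B1 = {s1}
  B2 = {s2}
  B3 = {s3, t2}
  B4 = {t0}
  B5 = {t1}
s0 ∈ B0, t0 ∈ B4 → different blocks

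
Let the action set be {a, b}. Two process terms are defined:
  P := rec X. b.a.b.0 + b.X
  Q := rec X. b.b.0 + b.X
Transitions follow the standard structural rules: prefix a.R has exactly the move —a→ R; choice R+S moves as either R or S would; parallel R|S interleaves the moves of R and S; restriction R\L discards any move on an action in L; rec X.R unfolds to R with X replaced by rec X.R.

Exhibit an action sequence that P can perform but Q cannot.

ba

P's transition system — 4 states:
  s0 = rec X. b.a.b.0 + b.X → ··b··> s0, ··b··> s1
  s1 = a.b.0 → ··a··> s2
  s2 = b.0 → ··b··> s3
  s3 = 0 → (no moves)
Q's transition system — 3 states:
  t0 = rec X. b.b.0 + b.X → ··b··> t0, ··b··> t1
  t1 = b.0 → ··b··> t2
  t2 = 0 → (no moves)
Run σ = ⟨ba⟩ on P: start {s0}
  [1] b ⇒ {s0, s1}
  [2] a ⇒ {s2}
  ✓ P
Run σ = ⟨ba⟩ on Q: start {t0}
  [1] b ⇒ {t0, t1}
  [2] a ⇒ ∅ (Q stuck)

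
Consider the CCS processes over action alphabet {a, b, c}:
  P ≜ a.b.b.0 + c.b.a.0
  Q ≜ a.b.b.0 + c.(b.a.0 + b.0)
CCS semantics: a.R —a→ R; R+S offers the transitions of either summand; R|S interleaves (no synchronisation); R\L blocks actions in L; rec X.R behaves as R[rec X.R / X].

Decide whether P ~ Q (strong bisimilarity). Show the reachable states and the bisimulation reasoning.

P ≁ Q

Reachable graph of P (6 states):
  p0 = a.b.b.0 + c.b.a.0 → -a-> p1, -c-> p2
  p1 = b.b.0 → -b-> p3
  p2 = b.a.0 → -b-> p4
  p3 = b.0 → -b-> p5
  p4 = a.0 → -a-> p5
  p5 = 0 → ∅
Reachable graph of Q (6 states):
  q0 = a.b.b.0 + c.(b.a.0 + b.0) → -a-> q1, -c-> q2
  q1 = b.b.0 → -b-> q3
  q2 = b.a.0 + b.0 → -b-> q4, -b-> q5
  q3 = b.0 → -b-> q4
  q4 = 0 → ∅
  q5 = a.0 → -a-> q4
Coarsest stable partition (strong bisimilarity classes):
  B0 = {p0}
  B1 = {p1, q1}
  B2 = {p3, q3}
  B3 = {p5, q4}
  B4 = {p2}
  B5 = {p4, q5}
  B6 = {q0}
  B7 = {q2}
p0 ∈ B0, q0 ∈ B6 → different blocks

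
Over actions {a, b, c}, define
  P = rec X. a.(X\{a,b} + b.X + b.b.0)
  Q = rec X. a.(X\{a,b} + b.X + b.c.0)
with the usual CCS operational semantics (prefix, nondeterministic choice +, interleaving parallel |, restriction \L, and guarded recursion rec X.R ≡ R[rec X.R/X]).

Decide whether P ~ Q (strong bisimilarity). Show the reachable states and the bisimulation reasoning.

P's transition system — 4 states:
  p0 = rec X. a.(X\{a,b} + b.X + b.b.0) has moves -a-> p1
  p1 = (rec X. a.(X\{a,b} + b.X + b.b.0))\{a,b} + b.(rec X. a.(X\{a,b} + b.X + b.b.0)) + b.b.0 has moves -b-> p0, -b-> p2
  p2 = b.0 has moves -b-> p3
  p3 = 0 has moves deadlocked
Q's transition system — 4 states:
  q0 = rec X. a.(X\{a,b} + b.X + b.c.0) has moves -a-> q1
  q1 = (rec X. a.(X\{a,b} + b.X + b.c.0))\{a,b} + b.(rec X. a.(X\{a,b} + b.X + b.c.0)) + b.c.0 has moves -b-> q0, -b-> q2
  q2 = c.0 has moves -c-> q3
  q3 = 0 has moves deadlocked
Coarsest stable partition (strong bisimilarity classes):
  B0 = {p0}
  B1 = {p1}
  B2 = {p2}
  B3 = {p3, q3}
  B4 = {q0}
  B5 = {q1}
  B6 = {q2}
p0 ∈ B0, q0 ∈ B4 → different blocks

NO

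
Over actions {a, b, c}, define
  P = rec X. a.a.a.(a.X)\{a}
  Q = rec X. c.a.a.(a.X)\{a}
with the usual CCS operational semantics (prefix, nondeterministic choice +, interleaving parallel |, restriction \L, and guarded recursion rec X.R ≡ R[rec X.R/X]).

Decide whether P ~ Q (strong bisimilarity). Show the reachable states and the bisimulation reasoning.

NO

P's transition system — 4 states:
  s0 = rec X. a.a.a.(a.X)\{a} → --a--▸ s1
  s1 = a.a.(a.(rec X. a.a.a.(a.X)\{a}))\{a} → --a--▸ s2
  s2 = a.(a.(rec X. a.a.a.(a.X)\{a}))\{a} → --a--▸ s3
  s3 = (a.(rec X. a.a.a.(a.X)\{a}))\{a} → ∅
Q's transition system — 4 states:
  t0 = rec X. c.a.a.(a.X)\{a} → --c--▸ t1
  t1 = a.a.(a.(rec X. c.a.a.(a.X)\{a}))\{a} → --a--▸ t2
  t2 = a.(a.(rec X. c.a.a.(a.X)\{a}))\{a} → --a--▸ t3
  t3 = (a.(rec X. c.a.a.(a.X)\{a}))\{a} → ∅
Bisimilarity quotient blocks:
  B0 = {s0}
  B1 = {s1, t1}
  B2 = {s2, t2}
  B3 = {s3, t3}
  B4 = {t0}
s0 ∈ B0, t0 ∈ B4 → different blocks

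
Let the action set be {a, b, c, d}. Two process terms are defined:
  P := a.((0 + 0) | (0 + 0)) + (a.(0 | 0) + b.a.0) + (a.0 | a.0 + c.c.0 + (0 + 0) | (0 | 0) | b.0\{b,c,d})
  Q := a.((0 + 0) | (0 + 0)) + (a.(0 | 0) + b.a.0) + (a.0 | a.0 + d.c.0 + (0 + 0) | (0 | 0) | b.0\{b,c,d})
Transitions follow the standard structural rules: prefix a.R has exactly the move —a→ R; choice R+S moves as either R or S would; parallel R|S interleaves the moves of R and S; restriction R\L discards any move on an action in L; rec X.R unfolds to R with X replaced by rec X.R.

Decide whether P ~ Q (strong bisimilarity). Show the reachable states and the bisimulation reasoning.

P's transition system — 9 states:
  u0 = a.((0 + 0) | (0 + 0)) + (a.(0 | 0) + b.a.0) + (a.0 | a.0 + c.c.0 + (0 + 0) | (0 | 0) | b.0\{b,c,d}) → ··a··> u1, ··a··> u2, ··a··> u3, ··a··> u4, ··b··> u5, ··b··> u6, ··c··> u7
  u1 = (0 + 0) | (0 + 0) → ·
  u2 = 0 | 0 → ·
  u3 = 0 | a.0 → ··a··> u2
  u4 = a.0 | 0 → ··a··> u2
  u5 = (0 + 0) | (0 | 0) | 0\{b,c,d} → ·
  u6 = a.0 → ··a··> u8
  u7 = c.0 → ··c··> u8
  u8 = 0 → ·
Q's transition system — 9 states:
  v0 = a.((0 + 0) | (0 + 0)) + (a.(0 | 0) + b.a.0) + (a.0 | a.0 + d.c.0 + (0 + 0) | (0 | 0) | b.0\{b,c,d}) → ··a··> v1, ··a··> v2, ··a··> v3, ··a··> v4, ··b··> v5, ··b··> v6, ··d··> v7
  v1 = (0 + 0) | (0 + 0) → ·
  v2 = 0 | 0 → ·
  v3 = 0 | a.0 → ··a··> v2
  v4 = a.0 | 0 → ··a··> v2
  v5 = (0 + 0) | (0 | 0) | 0\{b,c,d} → ·
  v6 = a.0 → ··a··> v8
  v7 = c.0 → ··c··> v8
  v8 = 0 → ·
Coarsest stable partition (strong bisimilarity classes):
  B0 = {u0}
  B1 = {u3, u4, u6, v3, v4, v6}
  B2 = {u1, u2, u5, u8, v1, v2, v5, v8}
  B3 = {u7, v7}
  B4 = {v0}
u0 ∈ B0, v0 ∈ B4 → different blocks

not bisimilar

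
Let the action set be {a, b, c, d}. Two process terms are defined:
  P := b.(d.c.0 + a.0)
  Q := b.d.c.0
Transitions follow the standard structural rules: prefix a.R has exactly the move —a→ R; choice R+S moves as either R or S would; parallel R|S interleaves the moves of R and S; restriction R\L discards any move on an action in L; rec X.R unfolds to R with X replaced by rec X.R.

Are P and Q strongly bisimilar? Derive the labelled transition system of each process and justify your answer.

LTS(P): 4 reachable states
  u0 = b.(d.c.0 + a.0) :: -b-> u1
  u1 = d.c.0 + a.0 :: -a-> u2, -d-> u3
  u2 = 0 :: ∅
  u3 = c.0 :: -c-> u2
LTS(Q): 4 reachable states
  v0 = b.d.c.0 :: -b-> v1
  v1 = d.c.0 :: -d-> v2
  v2 = c.0 :: -c-> v3
  v3 = 0 :: ∅
Bisimilarity quotient blocks:
  B0 = {u0}
  B1 = {u1}
  B2 = {u3, v2}
  B3 = {u2, v3}
  B4 = {v0}
  B5 = {v1}
u0 ∈ B0, v0 ∈ B4 → different blocks

not bisimilar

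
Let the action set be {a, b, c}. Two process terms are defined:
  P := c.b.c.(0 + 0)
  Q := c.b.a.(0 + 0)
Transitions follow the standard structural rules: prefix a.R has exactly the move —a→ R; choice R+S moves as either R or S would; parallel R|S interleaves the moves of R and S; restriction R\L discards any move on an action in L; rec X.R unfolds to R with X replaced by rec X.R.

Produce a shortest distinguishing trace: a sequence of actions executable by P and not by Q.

P's transition system — 4 states:
  s0 = c.b.c.(0 + 0) → —c→ s1
  s1 = b.c.(0 + 0) → —b→ s2
  s2 = c.(0 + 0) → —c→ s3
  s3 = 0 + 0 → stopped
Q's transition system — 4 states:
  t0 = c.b.a.(0 + 0) → —c→ t1
  t1 = b.a.(0 + 0) → —b→ t2
  t2 = a.(0 + 0) → —a→ t3
  t3 = 0 + 0 → stopped
Run σ = ⟨cbc⟩ on P: start {s0}
  [1] c ⇒ {s1}
  [2] b ⇒ {s2}
  [3] c ⇒ {s3}
  ✓ P
Run σ = ⟨cbc⟩ on Q: start {t0}
  [1] c ⇒ {t1}
  [2] b ⇒ {t2}
  [3] c ⇒ ∅ (Q stuck)

cbc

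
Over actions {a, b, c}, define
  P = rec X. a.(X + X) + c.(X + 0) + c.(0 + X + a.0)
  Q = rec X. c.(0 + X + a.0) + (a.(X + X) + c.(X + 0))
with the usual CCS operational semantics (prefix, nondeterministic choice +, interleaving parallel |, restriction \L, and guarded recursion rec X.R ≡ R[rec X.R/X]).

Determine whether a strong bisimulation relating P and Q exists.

YES

P's transition system — 5 states:
  s0 = rec X. a.(X + X) + c.(X + 0) + c.(0 + X + a.0) :: =a=> s1, =c=> s2, =c=> s3
  s1 = (rec X. a.(X + X) + c.(X + 0) + c.(0 + X + a.0)) + (rec X. a.(X + X) + c.(X + 0) + c.(0 + X + a.0)) :: =a=> s1, =c=> s2, =c=> s3
  s2 = (rec X. a.(X + X) + c.(X + 0) + c.(0 + X + a.0)) + 0 :: =a=> s1, =c=> s2, =c=> s3
  s3 = 0 + (rec X. a.(X + X) + c.(X + 0) + c.(0 + X + a.0)) + a.0 :: =a=> s1, =a=> s4, =c=> s2, =c=> s3
  s4 = 0 :: ·
Q's transition system — 5 states:
  t0 = rec X. c.(0 + X + a.0) + (a.(X + X) + c.(X + 0)) :: =a=> t1, =c=> t2, =c=> t3
  t1 = (rec X. c.(0 + X + a.0) + (a.(X + X) + c.(X + 0))) + (rec X. c.(0 + X + a.0) + (a.(X + X) + c.(X + 0))) :: =a=> t1, =c=> t2, =c=> t3
  t2 = (rec X. c.(0 + X + a.0) + (a.(X + X) + c.(X + 0))) + 0 :: =a=> t1, =c=> t2, =c=> t3
  t3 = 0 + (rec X. c.(0 + X + a.0) + (a.(X + X) + c.(X + 0))) + a.0 :: =a=> t1, =a=> t4, =c=> t2, =c=> t3
  t4 = 0 :: ·
Coarsest stable partition (strong bisimilarity classes):
  B0 = {s0, s1, s2, t0, t1, t2}
  B1 = {s3, t3}
  B2 = {s4, t4}
s0 ∈ B0, t0 ∈ B0 → same block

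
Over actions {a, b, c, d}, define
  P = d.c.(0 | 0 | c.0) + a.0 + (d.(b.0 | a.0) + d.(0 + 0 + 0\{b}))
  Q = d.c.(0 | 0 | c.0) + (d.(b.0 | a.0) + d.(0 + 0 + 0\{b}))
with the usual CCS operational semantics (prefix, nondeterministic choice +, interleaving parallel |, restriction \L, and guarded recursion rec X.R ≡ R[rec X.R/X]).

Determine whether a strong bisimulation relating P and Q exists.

P ≁ Q

Reachable graph of P (10 states):
  s0 = d.c.(0 | 0 | c.0) + a.0 + (d.(b.0 | a.0) + d.(0 + 0 + 0\{b})) :: ··a··> s1, ··d··> s2, ··d··> s3, ··d··> s4
  s1 = 0 :: deadlocked
  s2 = 0 + 0 + 0\{b} :: deadlocked
  s3 = b.0 | a.0 :: ··a··> s5, ··b··> s6
  s4 = c.(0 | 0 | c.0) :: ··c··> s7
  s5 = b.0 | 0 :: ··b··> s8
  s6 = 0 | a.0 :: ··a··> s8
  s7 = 0 | 0 | c.0 :: ··c··> s9
  s8 = 0 | 0 :: deadlocked
  s9 = 0 | 0 | 0 :: deadlocked
Reachable graph of Q (9 states):
  t0 = d.c.(0 | 0 | c.0) + (d.(b.0 | a.0) + d.(0 + 0 + 0\{b})) :: ··d··> t1, ··d··> t2, ··d··> t3
  t1 = 0 + 0 + 0\{b} :: deadlocked
  t2 = b.0 | a.0 :: ··a··> t4, ··b··> t5
  t3 = c.(0 | 0 | c.0) :: ··c··> t6
  t4 = b.0 | 0 :: ··b··> t7
  t5 = 0 | a.0 :: ··a··> t7
  t6 = 0 | 0 | c.0 :: ··c··> t8
  t7 = 0 | 0 :: deadlocked
  t8 = 0 | 0 | 0 :: deadlocked
Coarsest stable partition (strong bisimilarity classes):
  B0 = {s0}
  B1 = {s4, t3}
  B2 = {s7, t6}
  B3 = {s1, s2, s8, s9, t1, t7, t8}
  B4 = {s3, t2}
  B5 = {s6, t5}
  B6 = {s5, t4}
  B7 = {t0}
s0 ∈ B0, t0 ∈ B7 → different blocks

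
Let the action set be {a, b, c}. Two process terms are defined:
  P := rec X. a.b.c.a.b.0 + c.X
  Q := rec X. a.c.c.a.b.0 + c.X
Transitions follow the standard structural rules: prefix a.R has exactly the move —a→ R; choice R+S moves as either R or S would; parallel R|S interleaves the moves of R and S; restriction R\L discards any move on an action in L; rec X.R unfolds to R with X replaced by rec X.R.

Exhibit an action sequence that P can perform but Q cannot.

ab

Reachable graph of P (6 states):
  u0 = rec X. a.b.c.a.b.0 + c.X ⊢ —a→ u1, —c→ u0
  u1 = b.c.a.b.0 ⊢ —b→ u2
  u2 = c.a.b.0 ⊢ —c→ u3
  u3 = a.b.0 ⊢ —a→ u4
  u4 = b.0 ⊢ —b→ u5
  u5 = 0 ⊢ ∅
Reachable graph of Q (6 states):
  v0 = rec X. a.c.c.a.b.0 + c.X ⊢ —a→ v1, —c→ v0
  v1 = c.c.a.b.0 ⊢ —c→ v2
  v2 = c.a.b.0 ⊢ —c→ v3
  v3 = a.b.0 ⊢ —a→ v4
  v4 = b.0 ⊢ —b→ v5
  v5 = 0 ⊢ ∅
Executing ab from P (initial set {u0}):
  [1] a ⇒ {u1}
  [2] b ⇒ {u2}
  — P admits the full trace.
Executing ab from Q (initial set {v0}):
  [1] a ⇒ {v1}
  [2] b ⇒ no successor for Q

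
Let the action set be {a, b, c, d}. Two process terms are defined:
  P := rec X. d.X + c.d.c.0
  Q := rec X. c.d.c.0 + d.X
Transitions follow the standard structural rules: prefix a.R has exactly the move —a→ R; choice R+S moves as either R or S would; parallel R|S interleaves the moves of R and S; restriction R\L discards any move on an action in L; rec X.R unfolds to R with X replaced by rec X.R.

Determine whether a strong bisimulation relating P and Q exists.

P's transition system — 4 states:
  u0 = rec X. d.X + c.d.c.0 ⊢ --c--▸ u1, --d--▸ u0
  u1 = d.c.0 ⊢ --d--▸ u2
  u2 = c.0 ⊢ --c--▸ u3
  u3 = 0 ⊢ ∅
Q's transition system — 4 states:
  v0 = rec X. c.d.c.0 + d.X ⊢ --c--▸ v1, --d--▸ v0
  v1 = d.c.0 ⊢ --d--▸ v2
  v2 = c.0 ⊢ --c--▸ v3
  v3 = 0 ⊢ ∅
Bisimilarity quotient blocks:
  B0 = {u0, v0}
  B1 = {u1, v1}
  B2 = {u2, v2}
  B3 = {u3, v3}
u0 ∈ B0, v0 ∈ B0 → same block

YES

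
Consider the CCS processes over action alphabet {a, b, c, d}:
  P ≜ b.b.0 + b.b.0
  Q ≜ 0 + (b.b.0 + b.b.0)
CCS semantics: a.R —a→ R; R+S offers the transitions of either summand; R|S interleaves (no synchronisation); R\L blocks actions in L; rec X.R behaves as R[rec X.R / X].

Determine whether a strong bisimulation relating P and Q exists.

YES

P's transition system — 3 states:
  m0 = b.b.0 + b.b.0 → —b→ m1
  m1 = b.0 → —b→ m2
  m2 = 0 → deadlocked
Q's transition system — 3 states:
  n0 = 0 + (b.b.0 + b.b.0) → —b→ n1
  n1 = b.0 → —b→ n2
  n2 = 0 → deadlocked
Coarsest stable partition (strong bisimilarity classes):
  B0 = {m0, n0}
  B1 = {m1, n1}
  B2 = {m2, n2}
m0 ∈ B0, n0 ∈ B0 → same block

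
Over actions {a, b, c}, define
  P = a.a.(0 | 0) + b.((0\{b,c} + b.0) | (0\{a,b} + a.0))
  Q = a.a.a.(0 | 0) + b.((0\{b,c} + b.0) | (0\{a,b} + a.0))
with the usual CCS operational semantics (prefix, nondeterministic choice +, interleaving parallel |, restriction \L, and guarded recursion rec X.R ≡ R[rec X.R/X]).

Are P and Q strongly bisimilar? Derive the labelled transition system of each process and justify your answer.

P ≁ Q

P's transition system — 6 states:
  p0 = a.a.(0 | 0) + b.((0\{b,c} + b.0) | (0\{a,b} + a.0)) | --a--▸ p1, --b--▸ p2
  p1 = a.(0 | 0) | --a--▸ p3
  p2 = (0\{b,c} + b.0) | (0\{a,b} + a.0) | --a--▸ p4, --b--▸ p5
  p3 = 0 | 0 | (no moves)
  p4 = (0\{b,c} + b.0) | 0 | --b--▸ p3
  p5 = 0 | (0\{a,b} + a.0) | --a--▸ p3
Q's transition system — 7 states:
  q0 = a.a.a.(0 | 0) + b.((0\{b,c} + b.0) | (0\{a,b} + a.0)) | --a--▸ q1, --b--▸ q2
  q1 = a.a.(0 | 0) | --a--▸ q3
  q2 = (0\{b,c} + b.0) | (0\{a,b} + a.0) | --a--▸ q4, --b--▸ q5
  q3 = a.(0 | 0) | --a--▸ q6
  q4 = (0\{b,c} + b.0) | 0 | --b--▸ q6
  q5 = 0 | (0\{a,b} + a.0) | --a--▸ q6
  q6 = 0 | 0 | (no moves)
Partition-refinement fixed point:
  B0 = {p0}
  B1 = {p1, p5, q3, q5}
  B2 = {p3, q6}
  B3 = {p2, q2}
  B4 = {p4, q4}
  B5 = {q0}
  B6 = {q1}
p0 ∈ B0, q0 ∈ B5 → different blocks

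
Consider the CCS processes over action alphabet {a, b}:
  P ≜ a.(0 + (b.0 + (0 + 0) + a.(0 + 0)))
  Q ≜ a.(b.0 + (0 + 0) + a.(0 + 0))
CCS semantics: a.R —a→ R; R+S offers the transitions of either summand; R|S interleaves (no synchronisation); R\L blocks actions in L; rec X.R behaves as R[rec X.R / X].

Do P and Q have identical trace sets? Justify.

Reachable graph of P (4 states):
  u0 = a.(0 + (b.0 + (0 + 0) + a.(0 + 0))) has moves =a=> u1
  u1 = 0 + (b.0 + (0 + 0) + a.(0 + 0)) has moves =a=> u2, =b=> u3
  u2 = 0 + 0 has moves ∅
  u3 = 0 has moves ∅
Reachable graph of Q (4 states):
  v0 = a.(b.0 + (0 + 0) + a.(0 + 0)) has moves =a=> v1
  v1 = b.0 + (0 + 0) + a.(0 + 0) has moves =a=> v2, =b=> v3
  v2 = 0 + 0 has moves ∅
  v3 = 0 has moves ∅
Partition-refinement fixed point:
  B0 = {u0, v0}
  B1 = {u1, v1}
  B2 = {u2, u3, v2, v3}
u0 ∈ B0, v0 ∈ B0 → same block
Bisimilar ⇒ trace-equivalent.

YES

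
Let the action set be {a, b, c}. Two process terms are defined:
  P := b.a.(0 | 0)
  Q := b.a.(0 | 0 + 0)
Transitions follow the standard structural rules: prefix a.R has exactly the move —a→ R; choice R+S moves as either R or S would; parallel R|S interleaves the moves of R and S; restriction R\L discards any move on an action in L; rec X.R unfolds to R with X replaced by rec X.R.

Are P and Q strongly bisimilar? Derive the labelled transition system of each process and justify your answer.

P ~ Q

P's transition system — 3 states:
  s0 = b.a.(0 | 0) ⊢ —b→ s1
  s1 = a.(0 | 0) ⊢ —a→ s2
  s2 = 0 | 0 ⊢ (no moves)
Q's transition system — 3 states:
  t0 = b.a.(0 | 0 + 0) ⊢ —b→ t1
  t1 = a.(0 | 0 + 0) ⊢ —a→ t2
  t2 = 0 | 0 + 0 ⊢ (no moves)
Coarsest stable partition (strong bisimilarity classes):
  B0 = {s0, t0}
  B1 = {s1, t1}
  B2 = {s2, t2}
s0 ∈ B0, t0 ∈ B0 → same block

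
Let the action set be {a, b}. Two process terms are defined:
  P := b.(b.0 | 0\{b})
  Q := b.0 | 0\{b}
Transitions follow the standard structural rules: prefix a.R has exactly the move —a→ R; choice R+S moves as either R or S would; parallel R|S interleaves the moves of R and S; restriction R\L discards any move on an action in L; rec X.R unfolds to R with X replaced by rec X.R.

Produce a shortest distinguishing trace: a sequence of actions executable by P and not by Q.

LTS(P): 3 reachable states
  u0 = b.(b.0 | 0\{b}) | -b-> u1
  u1 = b.0 | 0\{b} | -b-> u2
  u2 = 0 | 0\{b} | (no moves)
LTS(Q): 2 reachable states
  v0 = b.0 | 0\{b} | -b-> v1
  v1 = 0 | 0\{b} | (no moves)
Executing bb from P (initial set {u0}):
  step 1 (b): {u1}
  step 2 (b): {u2}
  ✓ P
Executing bb from Q (initial set {v0}):
  step 1 (b): {v1}
  step 2 (b): ∅ (Q stuck)

bb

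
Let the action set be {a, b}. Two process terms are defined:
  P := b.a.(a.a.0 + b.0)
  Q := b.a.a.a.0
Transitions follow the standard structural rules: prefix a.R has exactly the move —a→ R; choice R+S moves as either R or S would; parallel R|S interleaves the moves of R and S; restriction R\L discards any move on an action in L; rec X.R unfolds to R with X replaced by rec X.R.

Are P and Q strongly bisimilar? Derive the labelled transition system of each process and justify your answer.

P's transition system — 5 states:
  u0 = b.a.(a.a.0 + b.0) ⊢ -b-> u1
  u1 = a.(a.a.0 + b.0) ⊢ -a-> u2
  u2 = a.a.0 + b.0 ⊢ -a-> u3, -b-> u4
  u3 = a.0 ⊢ -a-> u4
  u4 = 0 ⊢ stopped
Q's transition system — 5 states:
  v0 = b.a.a.a.0 ⊢ -b-> v1
  v1 = a.a.a.0 ⊢ -a-> v2
  v2 = a.a.0 ⊢ -a-> v3
  v3 = a.0 ⊢ -a-> v4
  v4 = 0 ⊢ stopped
Coarsest stable partition (strong bisimilarity classes):
  B0 = {u0}
  B1 = {u1}
  B2 = {u2}
  B3 = {u4, v4}
  B4 = {u3, v3}
  B5 = {v0}
  B6 = {v1}
  B7 = {v2}
u0 ∈ B0, v0 ∈ B5 → different blocks

P ≁ Q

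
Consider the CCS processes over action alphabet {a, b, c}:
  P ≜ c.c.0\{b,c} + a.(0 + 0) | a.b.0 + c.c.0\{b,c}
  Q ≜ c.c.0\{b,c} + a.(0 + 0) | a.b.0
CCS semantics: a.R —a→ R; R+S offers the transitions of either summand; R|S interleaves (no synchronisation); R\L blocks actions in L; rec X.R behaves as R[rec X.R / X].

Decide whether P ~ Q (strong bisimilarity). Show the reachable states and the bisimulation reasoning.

P's transition system — 8 states:
  m0 = c.c.0\{b,c} + a.(0 + 0) | a.b.0 + c.c.0\{b,c} → --a--▸ m1, --a--▸ m2, --c--▸ m3
  m1 = (0 + 0) | a.b.0 → --a--▸ m4
  m2 = a.(0 + 0) | b.0 → --a--▸ m4, --b--▸ m5
  m3 = c.0\{b,c} → --c--▸ m6
  m4 = (0 + 0) | b.0 → --b--▸ m7
  m5 = a.(0 + 0) | 0 → --a--▸ m7
  m6 = 0\{b,c} → deadlocked
  m7 = (0 + 0) | 0 → deadlocked
Q's transition system — 8 states:
  n0 = c.c.0\{b,c} + a.(0 + 0) | a.b.0 → --a--▸ n1, --a--▸ n2, --c--▸ n3
  n1 = (0 + 0) | a.b.0 → --a--▸ n4
  n2 = a.(0 + 0) | b.0 → --a--▸ n4, --b--▸ n5
  n3 = c.0\{b,c} → --c--▸ n6
  n4 = (0 + 0) | b.0 → --b--▸ n7
  n5 = a.(0 + 0) | 0 → --a--▸ n7
  n6 = 0\{b,c} → deadlocked
  n7 = (0 + 0) | 0 → deadlocked
Coarsest stable partition (strong bisimilarity classes):
  B0 = {m0, n0}
  B1 = {m3, n3}
  B2 = {m6, m7, n6, n7}
  B3 = {m2, n2}
  B4 = {m4, n4}
  B5 = {m5, n5}
  B6 = {m1, n1}
m0 ∈ B0, n0 ∈ B0 → same block

bisimilar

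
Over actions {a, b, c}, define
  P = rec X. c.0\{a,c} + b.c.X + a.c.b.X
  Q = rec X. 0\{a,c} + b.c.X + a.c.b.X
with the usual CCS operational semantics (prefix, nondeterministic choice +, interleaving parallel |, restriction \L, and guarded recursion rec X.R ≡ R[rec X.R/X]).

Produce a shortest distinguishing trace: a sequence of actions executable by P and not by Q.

Reachable graph of P (5 states):
  u0 = rec X. c.0\{a,c} + b.c.X + a.c.b.X ⊢ -a-> u1, -b-> u2, -c-> u3
  u1 = c.b.(rec X. c.0\{a,c} + b.c.X + a.c.b.X) ⊢ -c-> u4
  u2 = c.(rec X. c.0\{a,c} + b.c.X + a.c.b.X) ⊢ -c-> u0
  u3 = 0\{a,c} ⊢ stopped
  u4 = b.(rec X. c.0\{a,c} + b.c.X + a.c.b.X) ⊢ -b-> u0
Reachable graph of Q (4 states):
  v0 = rec X. 0\{a,c} + b.c.X + a.c.b.X ⊢ -a-> v1, -b-> v2
  v1 = c.b.(rec X. 0\{a,c} + b.c.X + a.c.b.X) ⊢ -c-> v3
  v2 = c.(rec X. 0\{a,c} + b.c.X + a.c.b.X) ⊢ -c-> v0
  v3 = b.(rec X. 0\{a,c} + b.c.X + a.c.b.X) ⊢ -b-> v0
Executing c from P (initial set {u0}):
  step 1 (c): {u3}
  ✓ P
Executing c from Q (initial set {v0}):
  step 1 (c): no successor for Q

c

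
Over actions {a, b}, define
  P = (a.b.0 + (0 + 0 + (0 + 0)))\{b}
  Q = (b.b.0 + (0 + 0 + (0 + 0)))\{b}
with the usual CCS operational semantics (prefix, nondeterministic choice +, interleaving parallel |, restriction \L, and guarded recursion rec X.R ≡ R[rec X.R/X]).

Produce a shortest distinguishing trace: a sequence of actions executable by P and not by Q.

a

P's transition system — 2 states:
  m0 = (a.b.0 + (0 + 0 + (0 + 0)))\{b} | ··a··> m1
  m1 = (b.0)\{b} | deadlocked
Q's transition system — 1 states:
  n0 = (b.b.0 + (0 + 0 + (0 + 0)))\{b} | deadlocked
Executing a from P (initial set {m0}):
  after a @ step 1: {m1}
  P completes σ.
Executing a from Q (initial set {n0}):
  after a @ step 1: no successor for Q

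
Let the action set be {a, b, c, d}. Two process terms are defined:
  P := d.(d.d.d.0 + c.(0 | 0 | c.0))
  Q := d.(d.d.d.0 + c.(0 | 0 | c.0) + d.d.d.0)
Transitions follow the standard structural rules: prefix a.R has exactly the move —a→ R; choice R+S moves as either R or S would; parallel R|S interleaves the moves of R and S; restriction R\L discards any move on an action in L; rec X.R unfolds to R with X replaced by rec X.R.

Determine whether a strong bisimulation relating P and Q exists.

P ~ Q

P's transition system — 7 states:
  p0 = d.(d.d.d.0 + c.(0 | 0 | c.0)) has moves --d--▸ p1
  p1 = d.d.d.0 + c.(0 | 0 | c.0) has moves --c--▸ p2, --d--▸ p3
  p2 = 0 | 0 | c.0 has moves --c--▸ p4
  p3 = d.d.0 has moves --d--▸ p5
  p4 = 0 | 0 | 0 has moves (no moves)
  p5 = d.0 has moves --d--▸ p6
  p6 = 0 has moves (no moves)
Q's transition system — 7 states:
  q0 = d.(d.d.d.0 + c.(0 | 0 | c.0) + d.d.d.0) has moves --d--▸ q1
  q1 = d.d.d.0 + c.(0 | 0 | c.0) + d.d.d.0 has moves --c--▸ q2, --d--▸ q3
  q2 = 0 | 0 | c.0 has moves --c--▸ q4
  q3 = d.d.0 has moves --d--▸ q5
  q4 = 0 | 0 | 0 has moves (no moves)
  q5 = d.0 has moves --d--▸ q6
  q6 = 0 has moves (no moves)
Coarsest stable partition (strong bisimilarity classes):
  B0 = {p0, q0}
  B1 = {p1, q1}
  B2 = {p3, q3}
  B3 = {p5, q5}
  B4 = {p4, p6, q4, q6}
  B5 = {p2, q2}
p0 ∈ B0, q0 ∈ B0 → same block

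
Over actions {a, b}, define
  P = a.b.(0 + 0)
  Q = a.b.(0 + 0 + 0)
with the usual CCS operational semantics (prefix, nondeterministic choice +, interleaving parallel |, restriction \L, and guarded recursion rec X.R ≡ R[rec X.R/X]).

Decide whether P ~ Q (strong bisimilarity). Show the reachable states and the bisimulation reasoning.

LTS(P): 3 reachable states
  u0 = a.b.(0 + 0) has moves --a--▸ u1
  u1 = b.(0 + 0) has moves --b--▸ u2
  u2 = 0 + 0 has moves ·
LTS(Q): 3 reachable states
  v0 = a.b.(0 + 0 + 0) has moves --a--▸ v1
  v1 = b.(0 + 0 + 0) has moves --b--▸ v2
  v2 = 0 + 0 + 0 has moves ·
Bisimilarity quotient blocks:
  B0 = {u0, v0}
  B1 = {u1, v1}
  B2 = {u2, v2}
u0 ∈ B0, v0 ∈ B0 → same block

bisimilar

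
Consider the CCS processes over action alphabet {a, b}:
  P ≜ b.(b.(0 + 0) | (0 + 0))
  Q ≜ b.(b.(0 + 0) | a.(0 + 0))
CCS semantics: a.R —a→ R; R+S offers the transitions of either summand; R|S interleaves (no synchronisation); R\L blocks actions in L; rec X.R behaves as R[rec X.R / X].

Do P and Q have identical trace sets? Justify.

trace-distinct — witness ⟨ba⟩

LTS(P): 3 reachable states
  s0 = b.(b.(0 + 0) | (0 + 0)) → --b--▸ s1
  s1 = b.(0 + 0) | (0 + 0) → --b--▸ s2
  s2 = (0 + 0) | (0 + 0) → ∅
LTS(Q): 5 reachable states
  t0 = b.(b.(0 + 0) | a.(0 + 0)) → --b--▸ t1
  t1 = b.(0 + 0) | a.(0 + 0) → --a--▸ t2, --b--▸ t3
  t2 = b.(0 + 0) | (0 + 0) → --b--▸ t4
  t3 = (0 + 0) | a.(0 + 0) → --a--▸ t4
  t4 = (0 + 0) | (0 + 0) → ∅
Trace ⟨ba⟩ through Q, begin at {t0}:
  [1] b ⇒ {t1}
  [2] a ⇒ {t2}
  ✓ Q
Trace ⟨ba⟩ through P, begin at {s0}:
  [1] b ⇒ {s1}
  [2] a ⇒ ∅  — P cannot continue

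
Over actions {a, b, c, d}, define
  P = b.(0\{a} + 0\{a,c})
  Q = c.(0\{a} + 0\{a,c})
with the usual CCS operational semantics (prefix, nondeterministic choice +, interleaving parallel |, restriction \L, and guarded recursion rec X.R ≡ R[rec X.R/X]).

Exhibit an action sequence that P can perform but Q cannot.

Reachable graph of P (2 states):
  u0 = b.(0\{a} + 0\{a,c}) ⊢ —b→ u1
  u1 = 0\{a} + 0\{a,c} ⊢ deadlocked
Reachable graph of Q (2 states):
  v0 = c.(0\{a} + 0\{a,c}) ⊢ —c→ v1
  v1 = 0\{a} + 0\{a,c} ⊢ deadlocked
Executing b from P (initial set {u0}):
  after b @ step 1: {u1}
  P completes σ.
Executing b from Q (initial set {v0}):
  after b @ step 1: ∅  — Q cannot continue

b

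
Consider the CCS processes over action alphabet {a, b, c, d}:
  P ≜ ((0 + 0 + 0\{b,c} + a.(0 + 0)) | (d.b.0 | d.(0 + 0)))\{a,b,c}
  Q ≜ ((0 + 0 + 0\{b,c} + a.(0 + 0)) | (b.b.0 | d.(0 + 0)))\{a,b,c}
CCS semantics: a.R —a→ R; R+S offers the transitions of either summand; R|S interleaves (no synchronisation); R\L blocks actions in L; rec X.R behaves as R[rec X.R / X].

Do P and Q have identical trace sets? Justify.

trace-distinct — witness ⟨dd⟩

LTS(P): 4 reachable states
  u0 = ((0 + 0 + 0\{b,c} + a.(0 + 0)) | (d.b.0 | d.(0 + 0)))\{a,b,c} ⊢ -d-> u1, -d-> u2
  u1 = ((0 + 0 + 0\{b,c} + a.(0 + 0)) | (b.0 | d.(0 + 0)))\{a,b,c} ⊢ -d-> u3
  u2 = ((0 + 0 + 0\{b,c} + a.(0 + 0)) | (d.b.0 | (0 + 0)))\{a,b,c} ⊢ -d-> u3
  u3 = ((0 + 0 + 0\{b,c} + a.(0 + 0)) | (b.0 | (0 + 0)))\{a,b,c} ⊢ deadlocked
LTS(Q): 2 reachable states
  v0 = ((0 + 0 + 0\{b,c} + a.(0 + 0)) | (b.b.0 | d.(0 + 0)))\{a,b,c} ⊢ -d-> v1
  v1 = ((0 + 0 + 0\{b,c} + a.(0 + 0)) | (b.b.0 | (0 + 0)))\{a,b,c} ⊢ deadlocked
Executing dd from P (initial set {u0}):
  after d @ step 1: {u1, u2}
  after d @ step 2: {u3}
  P completes σ.
Executing dd from Q (initial set {v0}):
  after d @ step 1: {v1}
  after d @ step 2: no successor for Q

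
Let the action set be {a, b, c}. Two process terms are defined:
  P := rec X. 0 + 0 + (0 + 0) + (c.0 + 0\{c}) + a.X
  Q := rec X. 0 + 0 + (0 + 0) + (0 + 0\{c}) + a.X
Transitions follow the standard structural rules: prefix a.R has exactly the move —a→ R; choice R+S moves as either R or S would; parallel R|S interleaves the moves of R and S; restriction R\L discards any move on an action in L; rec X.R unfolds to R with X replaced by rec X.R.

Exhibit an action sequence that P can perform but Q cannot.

Reachable graph of P (2 states):
  p0 = rec X. 0 + 0 + (0 + 0) + (c.0 + 0\{c}) + a.X :: ··a··> p0, ··c··> p1
  p1 = 0 :: stopped
Reachable graph of Q (1 states):
  q0 = rec X. 0 + 0 + (0 + 0) + (0 + 0\{c}) + a.X :: ··a··> q0
Trace ⟨c⟩ through P, begin at {p0}:
  after c @ step 1: {p1}
  ✓ P
Trace ⟨c⟩ through Q, begin at {q0}:
  after c @ step 1: ∅ (Q stuck)

c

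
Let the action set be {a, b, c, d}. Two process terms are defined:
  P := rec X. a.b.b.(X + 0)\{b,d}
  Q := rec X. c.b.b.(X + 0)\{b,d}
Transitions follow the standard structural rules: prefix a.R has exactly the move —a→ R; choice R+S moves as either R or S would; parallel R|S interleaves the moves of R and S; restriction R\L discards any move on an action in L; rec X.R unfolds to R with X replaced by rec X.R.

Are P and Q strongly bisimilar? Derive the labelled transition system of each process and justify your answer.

P's transition system — 5 states:
  p0 = rec X. a.b.b.(X + 0)\{b,d} | =a=> p1
  p1 = b.b.((rec X. a.b.b.(X + 0)\{b,d}) + 0)\{b,d} | =b=> p2
  p2 = b.((rec X. a.b.b.(X + 0)\{b,d}) + 0)\{b,d} | =b=> p3
  p3 = ((rec X. a.b.b.(X + 0)\{b,d}) + 0)\{b,d} | =a=> p4
  p4 = (b.b.((rec X. a.b.b.(X + 0)\{b,d}) + 0)\{b,d})\{b,d} | deadlocked
Q's transition system — 5 states:
  q0 = rec X. c.b.b.(X + 0)\{b,d} | =c=> q1
  q1 = b.b.((rec X. c.b.b.(X + 0)\{b,d}) + 0)\{b,d} | =b=> q2
  q2 = b.((rec X. c.b.b.(X + 0)\{b,d}) + 0)\{b,d} | =b=> q3
  q3 = ((rec X. c.b.b.(X + 0)\{b,d}) + 0)\{b,d} | =c=> q4
  q4 = (b.b.((rec X. c.b.b.(X + 0)\{b,d}) + 0)\{b,d})\{b,d} | deadlocked
Coarsest stable partition (strong bisimilarity classes):
  B0 = {p0}
  B1 = {p1}
  B2 = {p2}
  B3 = {p3}
  B4 = {p4, q4}
  B5 = {q0}
  B6 = {q1}
  B7 = {q2}
  B8 = {q3}
p0 ∈ B0, q0 ∈ B5 → different blocks

NO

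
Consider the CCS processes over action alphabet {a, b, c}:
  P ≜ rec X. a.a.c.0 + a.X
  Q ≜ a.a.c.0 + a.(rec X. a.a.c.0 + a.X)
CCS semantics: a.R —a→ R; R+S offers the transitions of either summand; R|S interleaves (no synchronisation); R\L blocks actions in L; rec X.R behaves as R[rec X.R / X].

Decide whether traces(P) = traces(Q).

P's transition system — 4 states:
  u0 = rec X. a.a.c.0 + a.X → --a--▸ u0, --a--▸ u1
  u1 = a.c.0 → --a--▸ u2
  u2 = c.0 → --c--▸ u3
  u3 = 0 → stopped
Q's transition system — 5 states:
  v0 = a.a.c.0 + a.(rec X. a.a.c.0 + a.X) → --a--▸ v1, --a--▸ v2
  v1 = a.c.0 → --a--▸ v3
  v2 = rec X. a.a.c.0 + a.X → --a--▸ v1, --a--▸ v2
  v3 = c.0 → --c--▸ v4
  v4 = 0 → stopped
Coarsest stable partition (strong bisimilarity classes):
  B0 = {u0, v0, v2}
  B1 = {u1, v1}
  B2 = {u2, v3}
  B3 = {u3, v4}
u0 ∈ B0, v0 ∈ B0 → same block
Bisimilar ⇒ trace-equivalent.

trace-equivalent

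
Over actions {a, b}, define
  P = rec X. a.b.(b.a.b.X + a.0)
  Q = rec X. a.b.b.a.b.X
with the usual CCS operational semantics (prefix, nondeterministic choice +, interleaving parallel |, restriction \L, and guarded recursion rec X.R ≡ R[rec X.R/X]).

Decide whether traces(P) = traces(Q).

LTS(P): 6 reachable states
  s0 = rec X. a.b.(b.a.b.X + a.0) ⊢ ··a··> s1
  s1 = b.(b.a.b.(rec X. a.b.(b.a.b.X + a.0)) + a.0) ⊢ ··b··> s2
  s2 = b.a.b.(rec X. a.b.(b.a.b.X + a.0)) + a.0 ⊢ ··a··> s3, ··b··> s4
  s3 = 0 ⊢ stopped
  s4 = a.b.(rec X. a.b.(b.a.b.X + a.0)) ⊢ ··a··> s5
  s5 = b.(rec X. a.b.(b.a.b.X + a.0)) ⊢ ··b··> s0
LTS(Q): 5 reachable states
  t0 = rec X. a.b.b.a.b.X ⊢ ··a··> t1
  t1 = b.b.a.b.(rec X. a.b.b.a.b.X) ⊢ ··b··> t2
  t2 = b.a.b.(rec X. a.b.b.a.b.X) ⊢ ··b··> t3
  t3 = a.b.(rec X. a.b.b.a.b.X) ⊢ ··a··> t4
  t4 = b.(rec X. a.b.b.a.b.X) ⊢ ··b··> t0
Run σ = ⟨aba⟩ on P: start {s0}
  after a @ step 1: {s1}
  after b @ step 2: {s2}
  after a @ step 3: {s3}
  — P admits the full trace.
Run σ = ⟨aba⟩ on Q: start {t0}
  after a @ step 1: {t1}
  after b @ step 2: {t2}
  after a @ step 3: ∅  — Q cannot continue

NO — witness ⟨aba⟩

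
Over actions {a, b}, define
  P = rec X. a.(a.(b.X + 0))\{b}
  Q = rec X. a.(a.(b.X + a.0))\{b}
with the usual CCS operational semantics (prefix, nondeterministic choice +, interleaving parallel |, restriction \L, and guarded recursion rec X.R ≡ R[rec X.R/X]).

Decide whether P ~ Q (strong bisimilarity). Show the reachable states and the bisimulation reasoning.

P ≁ Q

LTS(P): 3 reachable states
  s0 = rec X. a.(a.(b.X + 0))\{b} ⊢ --a--▸ s1
  s1 = (a.(b.(rec X. a.(a.(b.X + 0))\{b}) + 0))\{b} ⊢ --a--▸ s2
  s2 = (b.(rec X. a.(a.(b.X + 0))\{b}) + 0)\{b} ⊢ ∅
LTS(Q): 4 reachable states
  t0 = rec X. a.(a.(b.X + a.0))\{b} ⊢ --a--▸ t1
  t1 = (a.(b.(rec X. a.(a.(b.X + a.0))\{b}) + a.0))\{b} ⊢ --a--▸ t2
  t2 = (b.(rec X. a.(a.(b.X + a.0))\{b}) + a.0)\{b} ⊢ --a--▸ t3
  t3 = 0\{b} ⊢ ∅
Partition-refinement fixed point:
  B0 = {s0, t1}
  B1 = {s1, t2}
  B2 = {s2, t3}
  B3 = {t0}
s0 ∈ B0, t0 ∈ B3 → different blocks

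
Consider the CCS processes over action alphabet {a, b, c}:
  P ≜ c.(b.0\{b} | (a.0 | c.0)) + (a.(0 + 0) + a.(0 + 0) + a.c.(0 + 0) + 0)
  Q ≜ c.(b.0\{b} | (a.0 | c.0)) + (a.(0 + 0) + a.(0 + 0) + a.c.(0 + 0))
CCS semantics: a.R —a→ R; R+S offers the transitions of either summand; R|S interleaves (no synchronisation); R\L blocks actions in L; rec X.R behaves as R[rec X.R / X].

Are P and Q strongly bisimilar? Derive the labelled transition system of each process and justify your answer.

bisimilar

LTS(P): 11 reachable states
  u0 = c.(b.0\{b} | (a.0 | c.0)) + (a.(0 + 0) + a.(0 + 0) + a.c.(0 + 0) + 0) → ··a··> u1, ··a··> u2, ··c··> u3
  u1 = 0 + 0 → ·
  u2 = c.(0 + 0) → ··c··> u1
  u3 = b.0\{b} | (a.0 | c.0) → ··a··> u4, ··b··> u5, ··c··> u6
  u4 = b.0\{b} | (0 | c.0) → ··b··> u7, ··c··> u8
  u5 = 0\{b} | (a.0 | c.0) → ··a··> u7, ··c··> u9
  u6 = b.0\{b} | (a.0 | 0) → ··a··> u8, ··b··> u9
  u7 = 0\{b} | (0 | c.0) → ··c··> u10
  u8 = b.0\{b} | (0 | 0) → ··b··> u10
  u9 = 0\{b} | (a.0 | 0) → ··a··> u10
  u10 = 0\{b} | (0 | 0) → ·
LTS(Q): 11 reachable states
  v0 = c.(b.0\{b} | (a.0 | c.0)) + (a.(0 + 0) + a.(0 + 0) + a.c.(0 + 0)) → ··a··> v1, ··a··> v2, ··c··> v3
  v1 = 0 + 0 → ·
  v2 = c.(0 + 0) → ··c··> v1
  v3 = b.0\{b} | (a.0 | c.0) → ··a··> v4, ··b··> v5, ··c··> v6
  v4 = b.0\{b} | (0 | c.0) → ··b··> v7, ··c··> v8
  v5 = 0\{b} | (a.0 | c.0) → ··a··> v7, ··c··> v9
  v6 = b.0\{b} | (a.0 | 0) → ··a··> v8, ··b··> v9
  v7 = 0\{b} | (0 | c.0) → ··c··> v10
  v8 = b.0\{b} | (0 | 0) → ··b··> v10
  v9 = 0\{b} | (a.0 | 0) → ··a··> v10
  v10 = 0\{b} | (0 | 0) → ·
Coarsest stable partition (strong bisimilarity classes):
  B0 = {u0, v0}
  B1 = {u1, u10, v1, v10}
  B2 = {u2, u7, v2, v7}
  B3 = {u3, v3}
  B4 = {u5, v5}
  B5 = {u9, v9}
  B6 = {u6, v6}
  B7 = {u8, v8}
  B8 = {u4, v4}
u0 ∈ B0, v0 ∈ B0 → same block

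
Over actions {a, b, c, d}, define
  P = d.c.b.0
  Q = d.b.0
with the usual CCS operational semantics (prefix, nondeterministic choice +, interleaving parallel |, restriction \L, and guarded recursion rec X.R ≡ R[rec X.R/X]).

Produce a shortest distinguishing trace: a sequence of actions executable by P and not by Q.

dc

P's transition system — 4 states:
  u0 = d.c.b.0 :: -d-> u1
  u1 = c.b.0 :: -c-> u2
  u2 = b.0 :: -b-> u3
  u3 = 0 :: stopped
Q's transition system — 3 states:
  v0 = d.b.0 :: -d-> v1
  v1 = b.0 :: -b-> v2
  v2 = 0 :: stopped
Trace ⟨dc⟩ through P, begin at {u0}:
  [1] d ⇒ {u1}
  [2] c ⇒ {u2}
  ✓ P
Trace ⟨dc⟩ through Q, begin at {v0}:
  [1] d ⇒ {v1}
  [2] c ⇒ no successor for Q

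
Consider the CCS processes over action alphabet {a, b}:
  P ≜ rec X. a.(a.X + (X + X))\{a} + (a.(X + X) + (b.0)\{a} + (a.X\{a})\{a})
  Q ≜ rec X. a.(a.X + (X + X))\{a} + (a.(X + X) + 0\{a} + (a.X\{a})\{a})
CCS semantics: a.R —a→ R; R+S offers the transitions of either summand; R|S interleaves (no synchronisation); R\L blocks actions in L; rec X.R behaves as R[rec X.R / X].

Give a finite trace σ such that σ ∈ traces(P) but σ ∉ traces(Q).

P's transition system — 5 states:
  m0 = rec X. a.(a.X + (X + X))\{a} + (a.(X + X) + (b.0)\{a} + (a.X\{a})\{a}) :: =a=> m1, =a=> m2, =b=> m3
  m1 = (a.(rec X. a.(a.X + (X + X))\{a} + (a.(X + X) + (b.0)\{a} + (a.X\{a})\{a})) + ((rec X. a.(a.X + (X + X))\{a} + (a.(X + X) + (b.0)\{a} + (a.X\{a})\{a})) + (rec X. a.(a.X + (X + X))\{a} + (a.(X + X) + (b.0)\{a} + (a.X\{a})\{a}))))\{a} :: =b=> m4
  m2 = (rec X. a.(a.X + (X + X))\{a} + (a.(X + X) + (b.0)\{a} + (a.X\{a})\{a})) + (rec X. a.(a.X + (X + X))\{a} + (a.(X + X) + (b.0)\{a} + (a.X\{a})\{a})) :: =a=> m1, =a=> m2, =b=> m3
  m3 = 0\{a} :: stopped
  m4 = 0\{a}\{a} :: stopped
Q's transition system — 3 states:
  n0 = rec X. a.(a.X + (X + X))\{a} + (a.(X + X) + 0\{a} + (a.X\{a})\{a}) :: =a=> n1, =a=> n2
  n1 = (a.(rec X. a.(a.X + (X + X))\{a} + (a.(X + X) + 0\{a} + (a.X\{a})\{a})) + ((rec X. a.(a.X + (X + X))\{a} + (a.(X + X) + 0\{a} + (a.X\{a})\{a})) + (rec X. a.(a.X + (X + X))\{a} + (a.(X + X) + 0\{a} + (a.X\{a})\{a}))))\{a} :: stopped
  n2 = (rec X. a.(a.X + (X + X))\{a} + (a.(X + X) + 0\{a} + (a.X\{a})\{a})) + (rec X. a.(a.X + (X + X))\{a} + (a.(X + X) + 0\{a} + (a.X\{a})\{a})) :: =a=> n1, =a=> n2
Trace ⟨b⟩ through P, begin at {m0}:
  after b @ step 1: {m3}
  ✓ P
Trace ⟨b⟩ through Q, begin at {n0}:
  after b @ step 1: ∅  — Q cannot continue

b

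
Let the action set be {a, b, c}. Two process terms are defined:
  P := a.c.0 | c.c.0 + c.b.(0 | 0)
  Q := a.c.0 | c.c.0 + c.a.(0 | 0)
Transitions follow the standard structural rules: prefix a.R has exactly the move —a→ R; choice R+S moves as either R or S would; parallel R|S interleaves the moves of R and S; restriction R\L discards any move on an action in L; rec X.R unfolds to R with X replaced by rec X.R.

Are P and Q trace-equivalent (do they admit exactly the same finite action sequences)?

traces(P) ≠ traces(Q) — witness ⟨cb⟩

P's transition system — 10 states:
  m0 = a.c.0 | c.c.0 + c.b.(0 | 0) :: —a→ m1, —c→ m2, —c→ m3
  m1 = c.0 | c.c.0 :: —c→ m4, —c→ m5
  m2 = a.c.0 | c.0 :: —a→ m5, —c→ m6
  m3 = b.(0 | 0) :: —b→ m7
  m4 = 0 | c.c.0 :: —c→ m8
  m5 = c.0 | c.0 :: —c→ m8, —c→ m9
  m6 = a.c.0 | 0 :: —a→ m9
  m7 = 0 | 0 :: stopped
  m8 = 0 | c.0 :: —c→ m7
  m9 = c.0 | 0 :: —c→ m7
Q's transition system — 10 states:
  n0 = a.c.0 | c.c.0 + c.a.(0 | 0) :: —a→ n1, —c→ n2, —c→ n3
  n1 = c.0 | c.c.0 :: —c→ n4, —c→ n5
  n2 = a.(0 | 0) :: —a→ n6
  n3 = a.c.0 | c.0 :: —a→ n5, —c→ n7
  n4 = 0 | c.c.0 :: —c→ n8
  n5 = c.0 | c.0 :: —c→ n8, —c→ n9
  n6 = 0 | 0 :: stopped
  n7 = a.c.0 | 0 :: —a→ n9
  n8 = 0 | c.0 :: —c→ n6
  n9 = c.0 | 0 :: —c→ n6
Run σ = ⟨cb⟩ on P: start {m0}
  step 1 (c): {m2, m3}
  step 2 (b): {m7}
  ✓ P
Run σ = ⟨cb⟩ on Q: start {n0}
  step 1 (c): {n2, n3}
  step 2 (b): ∅  — Q cannot continue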